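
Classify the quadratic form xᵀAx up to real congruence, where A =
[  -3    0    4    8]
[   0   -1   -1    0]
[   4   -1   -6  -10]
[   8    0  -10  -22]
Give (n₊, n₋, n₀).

step 0: pivot -3 → sign −
step 1: pivot -1 → sign −
step 2: pivot 1/3 → sign +
step 3: pivot -2 → sign −
signature = (1, 3, 0)

Answer: (1, 3, 0)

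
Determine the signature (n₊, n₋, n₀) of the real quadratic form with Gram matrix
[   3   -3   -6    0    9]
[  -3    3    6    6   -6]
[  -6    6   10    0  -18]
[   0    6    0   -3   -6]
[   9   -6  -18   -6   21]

Answer: (2, 3, 0)

Derivation:
step 0: pivot 3 → sign +
step 1: pivot -2 → sign −
step 2: pivot -3 → sign −
step 3: pivot 12 → sign +
step 4: pivot -3/4 → sign −
signature = (2, 3, 0)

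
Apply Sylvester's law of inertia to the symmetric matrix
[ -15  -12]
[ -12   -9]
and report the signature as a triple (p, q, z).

step 0: pivot -15 → sign −
step 1: pivot 3/5 → sign +
signature = (1, 1, 0)

Answer: (1, 1, 0)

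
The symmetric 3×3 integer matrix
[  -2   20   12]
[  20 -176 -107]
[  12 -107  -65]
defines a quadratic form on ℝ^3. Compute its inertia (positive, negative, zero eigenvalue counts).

Answer: (1, 2, 0)

Derivation:
step 0: pivot -2 → sign −
step 1: pivot 24 → sign +
step 2: pivot -1/24 → sign −
signature = (1, 2, 0)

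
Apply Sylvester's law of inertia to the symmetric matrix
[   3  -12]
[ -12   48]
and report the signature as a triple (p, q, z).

step 0: pivot 3 → sign +
step 1: row/col 1 already zero → sign 0
signature = (1, 0, 1)

Answer: (1, 0, 1)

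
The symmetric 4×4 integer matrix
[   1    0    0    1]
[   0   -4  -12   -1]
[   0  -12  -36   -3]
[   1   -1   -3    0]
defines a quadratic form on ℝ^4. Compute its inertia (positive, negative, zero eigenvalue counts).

step 0: pivot 1 → sign +
step 1: pivot -4 → sign −
step 2: pivot -3/4 → sign −
step 3: row/col 3 already zero → sign 0
signature = (1, 2, 1)

Answer: (1, 2, 1)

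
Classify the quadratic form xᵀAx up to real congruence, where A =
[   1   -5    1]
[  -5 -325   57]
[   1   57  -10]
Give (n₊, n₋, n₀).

step 0: pivot 1 → sign +
step 1: pivot -350 → sign −
step 2: pivot -3/175 → sign −
signature = (1, 2, 0)

Answer: (1, 2, 0)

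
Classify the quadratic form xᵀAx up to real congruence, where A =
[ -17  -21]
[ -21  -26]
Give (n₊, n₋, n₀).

Answer: (0, 2, 0)

Derivation:
step 0: pivot -17 → sign −
step 1: pivot -1/17 → sign −
signature = (0, 2, 0)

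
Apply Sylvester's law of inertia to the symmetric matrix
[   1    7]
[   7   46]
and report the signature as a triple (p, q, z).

step 0: pivot 1 → sign +
step 1: pivot -3 → sign −
signature = (1, 1, 0)

Answer: (1, 1, 0)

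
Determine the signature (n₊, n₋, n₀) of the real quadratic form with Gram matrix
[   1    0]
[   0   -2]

Answer: (1, 1, 0)

Derivation:
step 0: pivot 1 → sign +
step 1: pivot -2 → sign −
signature = (1, 1, 0)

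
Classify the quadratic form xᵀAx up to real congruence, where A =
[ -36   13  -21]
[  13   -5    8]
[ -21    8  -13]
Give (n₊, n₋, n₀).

Answer: (0, 3, 0)

Derivation:
step 0: pivot -36 → sign −
step 1: pivot -11/36 → sign −
step 2: pivot -2/11 → sign −
signature = (0, 3, 0)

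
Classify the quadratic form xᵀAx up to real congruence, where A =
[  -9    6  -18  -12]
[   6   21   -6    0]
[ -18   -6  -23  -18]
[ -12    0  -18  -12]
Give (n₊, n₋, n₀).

Answer: (2, 1, 1)

Derivation:
step 0: pivot -9 → sign −
step 1: pivot 25 → sign +
step 2: pivot 1/25 → sign +
step 3: row/col 3 already zero → sign 0
signature = (2, 1, 1)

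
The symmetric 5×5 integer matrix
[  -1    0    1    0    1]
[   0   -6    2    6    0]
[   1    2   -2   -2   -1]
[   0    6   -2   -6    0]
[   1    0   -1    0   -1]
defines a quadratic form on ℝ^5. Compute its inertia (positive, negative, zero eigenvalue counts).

Answer: (0, 3, 2)

Derivation:
step 0: pivot -1 → sign −
step 1: pivot -6 → sign −
step 2: pivot -1/3 → sign −
step 3: row/col 3 already zero → sign 0
step 4: row/col 4 already zero → sign 0
signature = (0, 3, 2)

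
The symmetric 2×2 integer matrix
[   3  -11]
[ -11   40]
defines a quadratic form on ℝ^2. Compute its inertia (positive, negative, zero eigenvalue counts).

Answer: (1, 1, 0)

Derivation:
step 0: pivot 3 → sign +
step 1: pivot -1/3 → sign −
signature = (1, 1, 0)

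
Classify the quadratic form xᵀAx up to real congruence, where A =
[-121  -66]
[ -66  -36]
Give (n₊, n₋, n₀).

Answer: (0, 1, 1)

Derivation:
step 0: pivot -121 → sign −
step 1: row/col 1 already zero → sign 0
signature = (0, 1, 1)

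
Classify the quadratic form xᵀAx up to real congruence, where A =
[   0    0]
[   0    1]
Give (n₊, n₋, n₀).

Answer: (1, 0, 1)

Derivation:
step 0: pivot 1 → sign +
step 1: row/col 1 already zero → sign 0
signature = (1, 0, 1)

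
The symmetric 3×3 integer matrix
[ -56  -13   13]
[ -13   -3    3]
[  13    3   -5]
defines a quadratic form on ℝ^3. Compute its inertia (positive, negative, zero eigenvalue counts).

step 0: pivot -56 → sign −
step 1: pivot 1/56 → sign +
step 2: pivot -2 → sign −
signature = (1, 2, 0)

Answer: (1, 2, 0)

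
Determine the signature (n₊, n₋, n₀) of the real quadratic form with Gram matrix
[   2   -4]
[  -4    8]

step 0: pivot 2 → sign +
step 1: row/col 1 already zero → sign 0
signature = (1, 0, 1)

Answer: (1, 0, 1)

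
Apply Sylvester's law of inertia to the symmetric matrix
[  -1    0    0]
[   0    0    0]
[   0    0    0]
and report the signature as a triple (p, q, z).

Answer: (0, 1, 2)

Derivation:
step 0: pivot -1 → sign −
step 1: row/col 1 already zero → sign 0
step 2: row/col 2 already zero → sign 0
signature = (0, 1, 2)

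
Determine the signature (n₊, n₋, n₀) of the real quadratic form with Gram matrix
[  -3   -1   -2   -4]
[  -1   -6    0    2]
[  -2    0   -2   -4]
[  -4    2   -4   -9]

step 0: pivot -3 → sign −
step 1: pivot -17/3 → sign −
step 2: pivot -10/17 → sign −
step 3: pivot -1/5 → sign −
signature = (0, 4, 0)

Answer: (0, 4, 0)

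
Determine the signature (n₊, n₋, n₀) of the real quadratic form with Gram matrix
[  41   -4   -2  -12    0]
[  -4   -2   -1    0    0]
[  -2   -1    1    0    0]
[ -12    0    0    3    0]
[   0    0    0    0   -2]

step 0: pivot 41 → sign +
step 1: pivot -98/41 → sign −
step 2: pivot 3/2 → sign +
step 3: pivot 3/49 → sign +
step 4: pivot -2 → sign −
signature = (3, 2, 0)

Answer: (3, 2, 0)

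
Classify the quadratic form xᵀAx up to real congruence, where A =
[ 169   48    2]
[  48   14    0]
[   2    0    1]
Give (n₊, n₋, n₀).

step 0: pivot 169 → sign +
step 1: pivot 62/169 → sign +
step 2: pivot 3/31 → sign +
signature = (3, 0, 0)

Answer: (3, 0, 0)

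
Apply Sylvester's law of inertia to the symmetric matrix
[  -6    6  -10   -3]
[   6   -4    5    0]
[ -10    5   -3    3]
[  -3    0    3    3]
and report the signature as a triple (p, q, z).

step 0: pivot -6 → sign −
step 1: pivot 2 → sign +
step 2: pivot 7/6 → sign +
step 3: pivot -3/14 → sign −
signature = (2, 2, 0)

Answer: (2, 2, 0)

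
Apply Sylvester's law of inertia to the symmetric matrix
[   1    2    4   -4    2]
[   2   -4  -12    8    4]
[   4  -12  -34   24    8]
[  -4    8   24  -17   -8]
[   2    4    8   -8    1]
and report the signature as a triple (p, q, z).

Answer: (1, 3, 1)

Derivation:
step 0: pivot 1 → sign +
step 1: pivot -8 → sign −
step 2: pivot -1 → sign −
step 3: pivot -3 → sign −
step 4: row/col 4 already zero → sign 0
signature = (1, 3, 1)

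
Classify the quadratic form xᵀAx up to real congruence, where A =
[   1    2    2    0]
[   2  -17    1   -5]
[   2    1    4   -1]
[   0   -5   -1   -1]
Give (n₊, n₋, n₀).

Answer: (2, 1, 1)

Derivation:
step 0: pivot 1 → sign +
step 1: pivot -21 → sign −
step 2: pivot 3/7 → sign +
step 3: row/col 3 already zero → sign 0
signature = (2, 1, 1)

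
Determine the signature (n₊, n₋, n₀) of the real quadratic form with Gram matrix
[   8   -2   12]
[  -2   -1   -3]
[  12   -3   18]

step 0: pivot 8 → sign +
step 1: pivot -3/2 → sign −
step 2: row/col 2 already zero → sign 0
signature = (1, 1, 1)

Answer: (1, 1, 1)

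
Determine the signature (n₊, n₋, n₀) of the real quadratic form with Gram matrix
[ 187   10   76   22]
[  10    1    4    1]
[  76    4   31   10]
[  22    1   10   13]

step 0: pivot 187 → sign +
step 1: pivot 87/187 → sign +
step 2: pivot 3/29 → sign +
step 3: row/col 3 already zero → sign 0
signature = (3, 0, 1)

Answer: (3, 0, 1)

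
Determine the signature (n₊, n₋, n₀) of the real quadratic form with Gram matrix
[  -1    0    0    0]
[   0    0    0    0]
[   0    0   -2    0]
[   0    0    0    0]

step 0: pivot -1 → sign −
step 1: pivot -2 → sign −
step 2: row/col 2 already zero → sign 0
step 3: row/col 3 already zero → sign 0
signature = (0, 2, 2)

Answer: (0, 2, 2)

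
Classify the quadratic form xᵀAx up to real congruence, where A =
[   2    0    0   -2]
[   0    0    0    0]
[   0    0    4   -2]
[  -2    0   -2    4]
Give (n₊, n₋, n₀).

step 0: pivot 2 → sign +
step 1: pivot 4 → sign +
step 2: pivot 1 → sign +
step 3: row/col 3 already zero → sign 0
signature = (3, 0, 1)

Answer: (3, 0, 1)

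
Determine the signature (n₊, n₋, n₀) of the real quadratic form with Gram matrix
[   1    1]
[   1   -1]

Answer: (1, 1, 0)

Derivation:
step 0: pivot 1 → sign +
step 1: pivot -2 → sign −
signature = (1, 1, 0)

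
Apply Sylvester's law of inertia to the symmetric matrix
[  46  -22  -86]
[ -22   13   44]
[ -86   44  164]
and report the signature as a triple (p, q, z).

Answer: (2, 1, 0)

Derivation:
step 0: pivot 46 → sign +
step 1: pivot 57/23 → sign +
step 2: pivot -2/19 → sign −
signature = (2, 1, 0)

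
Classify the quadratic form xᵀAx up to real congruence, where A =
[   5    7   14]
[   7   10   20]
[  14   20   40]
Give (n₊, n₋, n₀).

Answer: (2, 0, 1)

Derivation:
step 0: pivot 5 → sign +
step 1: pivot 1/5 → sign +
step 2: row/col 2 already zero → sign 0
signature = (2, 0, 1)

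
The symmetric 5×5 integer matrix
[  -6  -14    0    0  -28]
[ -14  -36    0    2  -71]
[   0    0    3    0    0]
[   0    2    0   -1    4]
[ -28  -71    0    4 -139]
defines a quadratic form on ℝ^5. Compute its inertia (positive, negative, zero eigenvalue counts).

Answer: (2, 3, 0)

Derivation:
step 0: pivot -6 → sign −
step 1: pivot -10/3 → sign −
step 2: pivot 3 → sign +
step 3: pivot 1/5 → sign +
step 4: pivot -1/2 → sign −
signature = (2, 3, 0)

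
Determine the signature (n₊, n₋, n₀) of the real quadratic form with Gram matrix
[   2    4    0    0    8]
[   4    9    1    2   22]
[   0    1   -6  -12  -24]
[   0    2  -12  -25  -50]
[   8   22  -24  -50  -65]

Answer: (2, 3, 0)

Derivation:
step 0: pivot 2 → sign +
step 1: pivot 1 → sign +
step 2: pivot -7 → sign −
step 3: pivot -1 → sign −
step 4: pivot -3/7 → sign −
signature = (2, 3, 0)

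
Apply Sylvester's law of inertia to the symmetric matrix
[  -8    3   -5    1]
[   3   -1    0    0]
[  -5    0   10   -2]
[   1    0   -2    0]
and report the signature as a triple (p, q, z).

Answer: (1, 3, 0)

Derivation:
step 0: pivot -8 → sign −
step 1: pivot 1/8 → sign +
step 2: pivot -15 → sign −
step 3: pivot -2/5 → sign −
signature = (1, 3, 0)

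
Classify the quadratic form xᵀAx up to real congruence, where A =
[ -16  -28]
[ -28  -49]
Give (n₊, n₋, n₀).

step 0: pivot -16 → sign −
step 1: row/col 1 already zero → sign 0
signature = (0, 1, 1)

Answer: (0, 1, 1)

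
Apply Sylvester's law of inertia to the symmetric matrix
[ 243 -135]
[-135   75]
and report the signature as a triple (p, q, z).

step 0: pivot 243 → sign +
step 1: row/col 1 already zero → sign 0
signature = (1, 0, 1)

Answer: (1, 0, 1)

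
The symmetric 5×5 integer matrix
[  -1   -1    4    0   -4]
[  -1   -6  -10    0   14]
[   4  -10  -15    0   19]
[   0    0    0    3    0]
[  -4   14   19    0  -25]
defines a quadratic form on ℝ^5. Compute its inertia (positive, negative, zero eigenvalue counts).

step 0: pivot -1 → sign −
step 1: pivot -5 → sign −
step 2: pivot 201/5 → sign +
step 3: pivot 3 → sign +
step 4: pivot -6/67 → sign −
signature = (2, 3, 0)

Answer: (2, 3, 0)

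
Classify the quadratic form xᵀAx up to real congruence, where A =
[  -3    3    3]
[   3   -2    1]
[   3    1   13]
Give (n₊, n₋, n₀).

step 0: pivot -3 → sign −
step 1: pivot 1 → sign +
step 2: row/col 2 already zero → sign 0
signature = (1, 1, 1)

Answer: (1, 1, 1)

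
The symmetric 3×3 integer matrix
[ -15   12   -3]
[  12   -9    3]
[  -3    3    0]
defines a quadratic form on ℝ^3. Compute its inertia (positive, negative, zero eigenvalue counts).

Answer: (1, 1, 1)

Derivation:
step 0: pivot -15 → sign −
step 1: pivot 3/5 → sign +
step 2: row/col 2 already zero → sign 0
signature = (1, 1, 1)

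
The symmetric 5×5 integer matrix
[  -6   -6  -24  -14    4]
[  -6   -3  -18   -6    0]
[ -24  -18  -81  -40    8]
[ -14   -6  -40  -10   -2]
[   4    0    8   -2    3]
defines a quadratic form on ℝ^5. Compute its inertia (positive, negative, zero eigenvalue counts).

step 0: pivot -6 → sign −
step 1: pivot 3 → sign +
step 2: pivot 3 → sign +
step 3: pivot 4/3 → sign +
step 4: row/col 4 already zero → sign 0
signature = (3, 1, 1)

Answer: (3, 1, 1)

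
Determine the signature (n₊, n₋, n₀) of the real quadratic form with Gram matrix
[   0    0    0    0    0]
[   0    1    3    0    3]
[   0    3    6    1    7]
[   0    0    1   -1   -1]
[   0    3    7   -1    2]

Answer: (1, 3, 1)

Derivation:
step 0: pivot 1 → sign +
step 1: pivot -3 → sign −
step 2: pivot -2/3 → sign −
step 3: pivot -3/2 → sign −
step 4: row/col 4 already zero → sign 0
signature = (1, 3, 1)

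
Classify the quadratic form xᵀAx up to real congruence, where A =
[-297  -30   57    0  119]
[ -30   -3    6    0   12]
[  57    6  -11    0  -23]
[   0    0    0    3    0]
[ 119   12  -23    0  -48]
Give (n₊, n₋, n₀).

step 0: pivot -297 → sign −
step 1: pivot 1/33 → sign +
step 2: pivot -2 → sign −
step 3: pivot 3 → sign +
step 4: pivot -1/3 → sign −
signature = (2, 3, 0)

Answer: (2, 3, 0)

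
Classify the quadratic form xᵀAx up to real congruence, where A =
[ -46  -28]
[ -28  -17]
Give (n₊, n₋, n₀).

step 0: pivot -46 → sign −
step 1: pivot 1/23 → sign +
signature = (1, 1, 0)

Answer: (1, 1, 0)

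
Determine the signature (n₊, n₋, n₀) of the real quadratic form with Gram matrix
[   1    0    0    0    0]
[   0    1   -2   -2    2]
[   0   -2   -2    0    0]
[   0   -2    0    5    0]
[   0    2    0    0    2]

Answer: (4, 1, 0)

Derivation:
step 0: pivot 1 → sign +
step 1: pivot 1 → sign +
step 2: pivot -6 → sign −
step 3: pivot 11/3 → sign +
step 4: pivot 2/11 → sign +
signature = (4, 1, 0)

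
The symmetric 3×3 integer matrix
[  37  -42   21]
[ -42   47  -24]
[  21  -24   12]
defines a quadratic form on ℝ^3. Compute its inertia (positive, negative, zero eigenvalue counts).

Answer: (2, 1, 0)

Derivation:
step 0: pivot 37 → sign +
step 1: pivot -25/37 → sign −
step 2: pivot 3/25 → sign +
signature = (2, 1, 0)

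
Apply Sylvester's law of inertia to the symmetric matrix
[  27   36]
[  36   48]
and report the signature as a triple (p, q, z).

step 0: pivot 27 → sign +
step 1: row/col 1 already zero → sign 0
signature = (1, 0, 1)

Answer: (1, 0, 1)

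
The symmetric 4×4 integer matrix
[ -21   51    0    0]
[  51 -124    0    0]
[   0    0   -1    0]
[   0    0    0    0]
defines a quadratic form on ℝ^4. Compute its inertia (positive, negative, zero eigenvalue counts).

step 0: pivot -21 → sign −
step 1: pivot -1/7 → sign −
step 2: pivot -1 → sign −
step 3: row/col 3 already zero → sign 0
signature = (0, 3, 1)

Answer: (0, 3, 1)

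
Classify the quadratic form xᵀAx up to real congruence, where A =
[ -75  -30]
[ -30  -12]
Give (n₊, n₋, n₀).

step 0: pivot -75 → sign −
step 1: row/col 1 already zero → sign 0
signature = (0, 1, 1)

Answer: (0, 1, 1)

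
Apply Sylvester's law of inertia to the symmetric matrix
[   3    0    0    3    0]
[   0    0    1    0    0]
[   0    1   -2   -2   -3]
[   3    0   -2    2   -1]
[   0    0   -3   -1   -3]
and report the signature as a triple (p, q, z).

Answer: (2, 3, 0)

Derivation:
step 0: pivot 3 → sign +
step 1: pivot -2 → sign −
step 2: pivot 1/2 → sign +
step 3: pivot -1 → sign −
step 4: pivot -2 → sign −
signature = (2, 3, 0)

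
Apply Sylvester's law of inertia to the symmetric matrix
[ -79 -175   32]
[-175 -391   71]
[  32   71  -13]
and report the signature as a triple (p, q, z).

step 0: pivot -79 → sign −
step 1: pivot -264/79 → sign −
step 2: pivot -3/88 → sign −
signature = (0, 3, 0)

Answer: (0, 3, 0)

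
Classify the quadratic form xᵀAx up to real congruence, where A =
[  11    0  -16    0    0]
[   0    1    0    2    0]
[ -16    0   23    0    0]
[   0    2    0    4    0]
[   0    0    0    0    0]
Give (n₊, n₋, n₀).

Answer: (2, 1, 2)

Derivation:
step 0: pivot 11 → sign +
step 1: pivot 1 → sign +
step 2: pivot -3/11 → sign −
step 3: row/col 3 already zero → sign 0
step 4: row/col 4 already zero → sign 0
signature = (2, 1, 2)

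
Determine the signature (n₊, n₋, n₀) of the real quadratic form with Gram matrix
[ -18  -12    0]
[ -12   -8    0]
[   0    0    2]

Answer: (1, 1, 1)

Derivation:
step 0: pivot -18 → sign −
step 1: pivot 2 → sign +
step 2: row/col 2 already zero → sign 0
signature = (1, 1, 1)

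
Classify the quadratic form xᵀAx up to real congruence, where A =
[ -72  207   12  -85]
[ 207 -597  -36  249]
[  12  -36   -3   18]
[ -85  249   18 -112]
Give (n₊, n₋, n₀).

Answer: (1, 3, 0)

Derivation:
step 0: pivot -72 → sign −
step 1: pivot -15/8 → sign −
step 2: pivot 1/5 → sign +
step 3: pivot -1/3 → sign −
signature = (1, 3, 0)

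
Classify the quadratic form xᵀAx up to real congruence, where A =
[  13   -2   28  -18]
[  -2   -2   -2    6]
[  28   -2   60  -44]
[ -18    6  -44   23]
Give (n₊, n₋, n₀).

step 0: pivot 13 → sign +
step 1: pivot -30/13 → sign −
step 2: pivot 2 → sign +
step 3: pivot 3/5 → sign +
signature = (3, 1, 0)

Answer: (3, 1, 0)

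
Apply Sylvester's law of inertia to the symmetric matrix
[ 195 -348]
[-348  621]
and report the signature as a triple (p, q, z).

step 0: pivot 195 → sign +
step 1: pivot -3/65 → sign −
signature = (1, 1, 0)

Answer: (1, 1, 0)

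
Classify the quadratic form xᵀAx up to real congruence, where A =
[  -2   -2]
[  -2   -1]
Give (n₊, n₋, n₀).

Answer: (1, 1, 0)

Derivation:
step 0: pivot -2 → sign −
step 1: pivot 1 → sign +
signature = (1, 1, 0)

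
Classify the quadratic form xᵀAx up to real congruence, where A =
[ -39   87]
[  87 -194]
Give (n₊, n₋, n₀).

Answer: (1, 1, 0)

Derivation:
step 0: pivot -39 → sign −
step 1: pivot 1/13 → sign +
signature = (1, 1, 0)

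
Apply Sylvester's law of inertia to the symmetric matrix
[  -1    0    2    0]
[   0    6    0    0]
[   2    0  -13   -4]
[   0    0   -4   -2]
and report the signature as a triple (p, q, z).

Answer: (1, 3, 0)

Derivation:
step 0: pivot -1 → sign −
step 1: pivot 6 → sign +
step 2: pivot -9 → sign −
step 3: pivot -2/9 → sign −
signature = (1, 3, 0)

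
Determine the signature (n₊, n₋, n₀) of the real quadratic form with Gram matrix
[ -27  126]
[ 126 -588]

Answer: (0, 1, 1)

Derivation:
step 0: pivot -27 → sign −
step 1: row/col 1 already zero → sign 0
signature = (0, 1, 1)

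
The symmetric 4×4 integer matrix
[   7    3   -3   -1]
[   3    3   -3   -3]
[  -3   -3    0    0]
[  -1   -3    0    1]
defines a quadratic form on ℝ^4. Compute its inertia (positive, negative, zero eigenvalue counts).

Answer: (2, 1, 1)

Derivation:
step 0: pivot 7 → sign +
step 1: pivot 12/7 → sign +
step 2: pivot -3 → sign −
step 3: row/col 3 already zero → sign 0
signature = (2, 1, 1)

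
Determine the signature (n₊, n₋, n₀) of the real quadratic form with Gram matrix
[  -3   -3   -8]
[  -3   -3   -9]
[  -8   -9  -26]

step 0: pivot -3 → sign −
step 1: pivot -14/3 → sign −
step 2: pivot 3/14 → sign +
signature = (1, 2, 0)

Answer: (1, 2, 0)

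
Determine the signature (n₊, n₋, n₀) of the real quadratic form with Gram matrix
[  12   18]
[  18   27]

step 0: pivot 12 → sign +
step 1: row/col 1 already zero → sign 0
signature = (1, 0, 1)

Answer: (1, 0, 1)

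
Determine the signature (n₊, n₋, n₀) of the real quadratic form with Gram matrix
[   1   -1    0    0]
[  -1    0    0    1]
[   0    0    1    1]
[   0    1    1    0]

step 0: pivot 1 → sign +
step 1: pivot -1 → sign −
step 2: pivot 1 → sign +
step 3: row/col 3 already zero → sign 0
signature = (2, 1, 1)

Answer: (2, 1, 1)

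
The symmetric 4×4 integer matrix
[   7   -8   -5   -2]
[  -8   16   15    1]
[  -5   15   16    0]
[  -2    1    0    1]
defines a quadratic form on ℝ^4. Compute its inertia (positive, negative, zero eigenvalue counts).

step 0: pivot 7 → sign +
step 1: pivot 48/7 → sign +
step 2: pivot -7/48 → sign −
step 3: pivot 6/7 → sign +
signature = (3, 1, 0)

Answer: (3, 1, 0)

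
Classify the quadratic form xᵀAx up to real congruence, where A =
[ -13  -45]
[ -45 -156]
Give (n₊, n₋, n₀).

step 0: pivot -13 → sign −
step 1: pivot -3/13 → sign −
signature = (0, 2, 0)

Answer: (0, 2, 0)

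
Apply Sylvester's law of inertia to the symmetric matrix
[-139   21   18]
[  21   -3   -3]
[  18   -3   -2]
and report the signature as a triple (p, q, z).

step 0: pivot -139 → sign −
step 1: pivot 24/139 → sign +
step 2: pivot -1/8 → sign −
signature = (1, 2, 0)

Answer: (1, 2, 0)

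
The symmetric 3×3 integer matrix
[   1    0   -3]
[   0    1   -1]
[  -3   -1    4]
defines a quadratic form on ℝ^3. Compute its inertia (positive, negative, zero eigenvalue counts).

step 0: pivot 1 → sign +
step 1: pivot 1 → sign +
step 2: pivot -6 → sign −
signature = (2, 1, 0)

Answer: (2, 1, 0)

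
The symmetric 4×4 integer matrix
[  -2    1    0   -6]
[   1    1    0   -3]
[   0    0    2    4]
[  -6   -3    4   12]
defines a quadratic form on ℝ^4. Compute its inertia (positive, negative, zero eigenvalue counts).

step 0: pivot -2 → sign −
step 1: pivot 3/2 → sign +
step 2: pivot 2 → sign +
step 3: pivot -2 → sign −
signature = (2, 2, 0)

Answer: (2, 2, 0)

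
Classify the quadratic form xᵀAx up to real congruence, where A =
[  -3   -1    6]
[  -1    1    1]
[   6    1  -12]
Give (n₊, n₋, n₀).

Answer: (1, 2, 0)

Derivation:
step 0: pivot -3 → sign −
step 1: pivot 4/3 → sign +
step 2: pivot -3/4 → sign −
signature = (1, 2, 0)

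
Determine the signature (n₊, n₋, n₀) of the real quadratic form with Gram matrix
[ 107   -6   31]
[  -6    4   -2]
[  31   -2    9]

step 0: pivot 107 → sign +
step 1: pivot 392/107 → sign +
step 2: row/col 2 already zero → sign 0
signature = (2, 0, 1)

Answer: (2, 0, 1)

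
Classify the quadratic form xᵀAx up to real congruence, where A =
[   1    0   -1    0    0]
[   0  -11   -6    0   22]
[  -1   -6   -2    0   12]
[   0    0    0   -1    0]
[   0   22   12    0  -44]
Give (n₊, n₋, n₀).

step 0: pivot 1 → sign +
step 1: pivot -11 → sign −
step 2: pivot 3/11 → sign +
step 3: pivot -1 → sign −
step 4: row/col 4 already zero → sign 0
signature = (2, 2, 1)

Answer: (2, 2, 1)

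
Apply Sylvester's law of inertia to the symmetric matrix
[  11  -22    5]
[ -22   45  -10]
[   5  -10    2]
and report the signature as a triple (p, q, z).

Answer: (2, 1, 0)

Derivation:
step 0: pivot 11 → sign +
step 1: pivot 1 → sign +
step 2: pivot -3/11 → sign −
signature = (2, 1, 0)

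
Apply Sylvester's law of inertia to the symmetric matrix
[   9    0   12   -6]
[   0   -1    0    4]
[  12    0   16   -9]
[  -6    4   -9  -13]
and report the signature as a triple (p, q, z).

step 0: pivot 9 → sign +
step 1: pivot -1 → sign −
step 2: pivot -1 → sign −
step 3: pivot 1 → sign +
signature = (2, 2, 0)

Answer: (2, 2, 0)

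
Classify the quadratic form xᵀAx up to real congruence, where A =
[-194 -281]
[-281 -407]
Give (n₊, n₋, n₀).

step 0: pivot -194 → sign −
step 1: pivot 3/194 → sign +
signature = (1, 1, 0)

Answer: (1, 1, 0)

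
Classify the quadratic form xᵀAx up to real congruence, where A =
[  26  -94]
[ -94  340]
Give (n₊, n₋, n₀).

step 0: pivot 26 → sign +
step 1: pivot 2/13 → sign +
signature = (2, 0, 0)

Answer: (2, 0, 0)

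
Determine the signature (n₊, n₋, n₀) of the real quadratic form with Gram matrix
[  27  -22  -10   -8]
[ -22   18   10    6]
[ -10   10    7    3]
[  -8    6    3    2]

step 0: pivot 27 → sign +
step 1: pivot 2/27 → sign +
step 2: pivot -43 → sign −
step 3: pivot -3/43 → sign −
signature = (2, 2, 0)

Answer: (2, 2, 0)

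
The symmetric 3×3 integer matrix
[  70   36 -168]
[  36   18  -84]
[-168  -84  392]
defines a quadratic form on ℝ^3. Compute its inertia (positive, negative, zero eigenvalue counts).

Answer: (1, 1, 1)

Derivation:
step 0: pivot 70 → sign +
step 1: pivot -18/35 → sign −
step 2: row/col 2 already zero → sign 0
signature = (1, 1, 1)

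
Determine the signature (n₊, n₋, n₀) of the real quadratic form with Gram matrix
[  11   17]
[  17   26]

Answer: (1, 1, 0)

Derivation:
step 0: pivot 11 → sign +
step 1: pivot -3/11 → sign −
signature = (1, 1, 0)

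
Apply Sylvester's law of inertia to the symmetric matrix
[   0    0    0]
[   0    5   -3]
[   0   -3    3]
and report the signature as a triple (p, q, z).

Answer: (2, 0, 1)

Derivation:
step 0: pivot 5 → sign +
step 1: pivot 6/5 → sign +
step 2: row/col 2 already zero → sign 0
signature = (2, 0, 1)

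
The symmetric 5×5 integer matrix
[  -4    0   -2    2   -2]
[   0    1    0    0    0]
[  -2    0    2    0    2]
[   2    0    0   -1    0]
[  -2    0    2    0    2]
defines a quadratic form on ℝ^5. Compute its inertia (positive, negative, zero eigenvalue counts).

Answer: (2, 2, 1)

Derivation:
step 0: pivot -4 → sign −
step 1: pivot 1 → sign +
step 2: pivot 3 → sign +
step 3: pivot -1/3 → sign −
step 4: row/col 4 already zero → sign 0
signature = (2, 2, 1)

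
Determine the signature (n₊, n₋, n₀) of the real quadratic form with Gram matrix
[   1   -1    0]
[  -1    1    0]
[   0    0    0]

Answer: (1, 0, 2)

Derivation:
step 0: pivot 1 → sign +
step 1: row/col 1 already zero → sign 0
step 2: row/col 2 already zero → sign 0
signature = (1, 0, 2)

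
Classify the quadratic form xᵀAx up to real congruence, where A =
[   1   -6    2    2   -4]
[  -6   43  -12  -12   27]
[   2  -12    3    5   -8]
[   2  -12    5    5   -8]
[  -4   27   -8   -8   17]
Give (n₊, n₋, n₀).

Answer: (3, 2, 0)

Derivation:
step 0: pivot 1 → sign +
step 1: pivot 7 → sign +
step 2: pivot -1 → sign −
step 3: pivot 2 → sign +
step 4: pivot -2/7 → sign −
signature = (3, 2, 0)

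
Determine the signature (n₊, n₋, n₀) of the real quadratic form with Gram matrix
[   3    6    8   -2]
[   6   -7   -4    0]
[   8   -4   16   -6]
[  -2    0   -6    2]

Answer: (2, 2, 0)

Derivation:
step 0: pivot 3 → sign +
step 1: pivot -19 → sign −
step 2: pivot 896/57 → sign +
step 3: pivot -1/224 → sign −
signature = (2, 2, 0)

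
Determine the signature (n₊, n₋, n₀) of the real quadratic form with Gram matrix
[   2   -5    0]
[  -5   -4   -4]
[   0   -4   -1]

Answer: (1, 2, 0)

Derivation:
step 0: pivot 2 → sign +
step 1: pivot -33/2 → sign −
step 2: pivot -1/33 → sign −
signature = (1, 2, 0)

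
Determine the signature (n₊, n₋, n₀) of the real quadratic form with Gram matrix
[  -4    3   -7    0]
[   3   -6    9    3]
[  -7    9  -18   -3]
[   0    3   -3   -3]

Answer: (0, 4, 0)

Derivation:
step 0: pivot -4 → sign −
step 1: pivot -15/4 → sign −
step 2: pivot -2 → sign −
step 3: pivot -3/5 → sign −
signature = (0, 4, 0)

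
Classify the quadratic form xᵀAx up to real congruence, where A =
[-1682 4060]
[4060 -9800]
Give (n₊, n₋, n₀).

Answer: (0, 1, 1)

Derivation:
step 0: pivot -1682 → sign −
step 1: row/col 1 already zero → sign 0
signature = (0, 1, 1)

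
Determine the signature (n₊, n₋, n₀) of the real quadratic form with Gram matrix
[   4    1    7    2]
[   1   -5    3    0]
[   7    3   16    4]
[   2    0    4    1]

Answer: (3, 1, 0)

Derivation:
step 0: pivot 4 → sign +
step 1: pivot -21/4 → sign −
step 2: pivot 85/21 → sign +
step 3: pivot 1/85 → sign +
signature = (3, 1, 0)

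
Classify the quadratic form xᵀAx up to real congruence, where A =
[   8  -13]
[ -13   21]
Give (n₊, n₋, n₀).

Answer: (1, 1, 0)

Derivation:
step 0: pivot 8 → sign +
step 1: pivot -1/8 → sign −
signature = (1, 1, 0)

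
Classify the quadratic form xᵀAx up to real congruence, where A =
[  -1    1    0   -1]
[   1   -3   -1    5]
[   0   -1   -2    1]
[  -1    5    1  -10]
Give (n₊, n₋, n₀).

step 0: pivot -1 → sign −
step 1: pivot -2 → sign −
step 2: pivot -3/2 → sign −
step 3: pivot -1/3 → sign −
signature = (0, 4, 0)

Answer: (0, 4, 0)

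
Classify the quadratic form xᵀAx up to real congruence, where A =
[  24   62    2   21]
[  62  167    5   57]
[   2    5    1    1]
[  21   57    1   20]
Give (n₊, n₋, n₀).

step 0: pivot 24 → sign +
step 1: pivot 41/6 → sign +
step 2: pivot 34/41 → sign +
step 3: pivot -3/68 → sign −
signature = (3, 1, 0)

Answer: (3, 1, 0)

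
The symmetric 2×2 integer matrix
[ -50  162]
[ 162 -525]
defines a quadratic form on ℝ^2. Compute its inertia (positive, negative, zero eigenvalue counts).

Answer: (0, 2, 0)

Derivation:
step 0: pivot -50 → sign −
step 1: pivot -3/25 → sign −
signature = (0, 2, 0)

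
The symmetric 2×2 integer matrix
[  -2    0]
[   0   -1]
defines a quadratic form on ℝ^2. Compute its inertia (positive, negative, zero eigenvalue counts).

step 0: pivot -2 → sign −
step 1: pivot -1 → sign −
signature = (0, 2, 0)

Answer: (0, 2, 0)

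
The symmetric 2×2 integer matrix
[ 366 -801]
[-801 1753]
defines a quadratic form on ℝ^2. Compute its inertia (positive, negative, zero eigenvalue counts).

Answer: (1, 1, 0)

Derivation:
step 0: pivot 366 → sign +
step 1: pivot -1/122 → sign −
signature = (1, 1, 0)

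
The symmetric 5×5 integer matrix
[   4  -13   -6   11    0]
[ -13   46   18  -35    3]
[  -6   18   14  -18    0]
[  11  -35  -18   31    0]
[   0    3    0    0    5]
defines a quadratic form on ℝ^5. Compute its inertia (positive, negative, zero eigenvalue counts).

step 0: pivot 4 → sign +
step 1: pivot 15/4 → sign +
step 2: pivot 22/5 → sign +
step 3: pivot 3/11 → sign +
step 4: pivot 2 → sign +
signature = (5, 0, 0)

Answer: (5, 0, 0)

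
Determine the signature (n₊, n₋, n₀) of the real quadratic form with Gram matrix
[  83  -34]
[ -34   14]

step 0: pivot 83 → sign +
step 1: pivot 6/83 → sign +
signature = (2, 0, 0)

Answer: (2, 0, 0)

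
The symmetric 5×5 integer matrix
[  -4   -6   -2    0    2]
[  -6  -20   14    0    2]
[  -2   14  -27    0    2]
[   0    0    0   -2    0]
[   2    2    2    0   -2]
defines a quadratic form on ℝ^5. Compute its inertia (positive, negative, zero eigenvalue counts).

step 0: pivot -4 → sign −
step 1: pivot -11 → sign −
step 2: pivot 3/11 → sign +
step 3: pivot -2 → sign −
step 4: pivot -2 → sign −
signature = (1, 4, 0)

Answer: (1, 4, 0)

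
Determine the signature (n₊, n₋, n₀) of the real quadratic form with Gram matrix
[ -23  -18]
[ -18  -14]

Answer: (1, 1, 0)

Derivation:
step 0: pivot -23 → sign −
step 1: pivot 2/23 → sign +
signature = (1, 1, 0)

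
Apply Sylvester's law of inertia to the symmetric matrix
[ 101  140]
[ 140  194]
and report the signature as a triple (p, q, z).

step 0: pivot 101 → sign +
step 1: pivot -6/101 → sign −
signature = (1, 1, 0)

Answer: (1, 1, 0)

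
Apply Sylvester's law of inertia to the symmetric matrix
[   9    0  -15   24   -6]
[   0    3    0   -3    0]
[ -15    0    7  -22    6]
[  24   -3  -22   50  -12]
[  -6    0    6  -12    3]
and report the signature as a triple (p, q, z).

Answer: (3, 2, 0)

Derivation:
step 0: pivot 9 → sign +
step 1: pivot 3 → sign +
step 2: pivot -18 → sign −
step 3: pivot 1 → sign +
step 4: pivot -1/9 → sign −
signature = (3, 2, 0)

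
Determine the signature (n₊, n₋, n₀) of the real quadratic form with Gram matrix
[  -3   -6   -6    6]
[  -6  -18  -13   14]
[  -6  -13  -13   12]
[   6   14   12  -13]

Answer: (0, 4, 0)

Derivation:
step 0: pivot -3 → sign −
step 1: pivot -6 → sign −
step 2: pivot -5/6 → sign −
step 3: pivot -1/5 → sign −
signature = (0, 4, 0)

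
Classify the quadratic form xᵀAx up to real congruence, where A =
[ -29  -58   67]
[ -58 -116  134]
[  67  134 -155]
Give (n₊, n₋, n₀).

Answer: (0, 2, 1)

Derivation:
step 0: pivot -29 → sign −
step 1: pivot -6/29 → sign −
step 2: row/col 2 already zero → sign 0
signature = (0, 2, 1)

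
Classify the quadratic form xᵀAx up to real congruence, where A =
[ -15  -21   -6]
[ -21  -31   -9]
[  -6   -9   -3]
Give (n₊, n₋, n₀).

step 0: pivot -15 → sign −
step 1: pivot -8/5 → sign −
step 2: pivot -3/8 → sign −
signature = (0, 3, 0)

Answer: (0, 3, 0)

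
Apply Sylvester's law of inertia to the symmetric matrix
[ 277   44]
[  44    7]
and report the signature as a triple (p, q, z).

step 0: pivot 277 → sign +
step 1: pivot 3/277 → sign +
signature = (2, 0, 0)

Answer: (2, 0, 0)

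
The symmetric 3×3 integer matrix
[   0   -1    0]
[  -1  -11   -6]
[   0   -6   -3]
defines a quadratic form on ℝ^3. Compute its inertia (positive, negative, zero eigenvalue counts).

step 0: pivot -11 → sign −
step 1: pivot 1/11 → sign +
step 2: pivot -3 → sign −
signature = (1, 2, 0)

Answer: (1, 2, 0)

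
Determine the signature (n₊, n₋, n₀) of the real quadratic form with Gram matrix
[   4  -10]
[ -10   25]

Answer: (1, 0, 1)

Derivation:
step 0: pivot 4 → sign +
step 1: row/col 1 already zero → sign 0
signature = (1, 0, 1)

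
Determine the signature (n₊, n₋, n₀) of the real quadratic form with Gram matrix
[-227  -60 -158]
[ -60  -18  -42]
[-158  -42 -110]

Answer: (0, 2, 1)

Derivation:
step 0: pivot -227 → sign −
step 1: pivot -486/227 → sign −
step 2: row/col 2 already zero → sign 0
signature = (0, 2, 1)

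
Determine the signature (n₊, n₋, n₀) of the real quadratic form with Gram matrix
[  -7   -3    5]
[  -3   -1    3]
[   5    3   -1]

Answer: (1, 1, 1)

Derivation:
step 0: pivot -7 → sign −
step 1: pivot 2/7 → sign +
step 2: row/col 2 already zero → sign 0
signature = (1, 1, 1)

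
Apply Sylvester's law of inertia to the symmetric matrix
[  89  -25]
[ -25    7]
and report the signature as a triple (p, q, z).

step 0: pivot 89 → sign +
step 1: pivot -2/89 → sign −
signature = (1, 1, 0)

Answer: (1, 1, 0)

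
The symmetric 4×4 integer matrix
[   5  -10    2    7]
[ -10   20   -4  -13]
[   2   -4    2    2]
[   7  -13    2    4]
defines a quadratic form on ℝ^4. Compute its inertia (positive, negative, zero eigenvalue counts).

step 0: pivot 5 → sign +
step 1: pivot 6/5 → sign +
step 2: pivot -19/3 → sign −
step 3: pivot 3/19 → sign +
signature = (3, 1, 0)

Answer: (3, 1, 0)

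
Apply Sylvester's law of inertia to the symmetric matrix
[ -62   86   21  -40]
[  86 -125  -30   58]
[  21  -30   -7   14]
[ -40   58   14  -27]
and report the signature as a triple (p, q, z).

Answer: (1, 3, 0)

Derivation:
step 0: pivot -62 → sign −
step 1: pivot -177/31 → sign −
step 2: pivot 29/118 → sign +
step 3: pivot -3/29 → sign −
signature = (1, 3, 0)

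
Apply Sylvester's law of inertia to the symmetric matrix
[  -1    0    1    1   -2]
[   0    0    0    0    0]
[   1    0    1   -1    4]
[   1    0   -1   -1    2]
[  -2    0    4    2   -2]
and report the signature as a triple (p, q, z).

step 0: pivot -1 → sign −
step 1: pivot 2 → sign +
step 2: row/col 2 already zero → sign 0
step 3: row/col 3 already zero → sign 0
step 4: row/col 4 already zero → sign 0
signature = (1, 1, 3)

Answer: (1, 1, 3)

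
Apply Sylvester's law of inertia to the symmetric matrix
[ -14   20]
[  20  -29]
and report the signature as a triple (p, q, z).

Answer: (0, 2, 0)

Derivation:
step 0: pivot -14 → sign −
step 1: pivot -3/7 → sign −
signature = (0, 2, 0)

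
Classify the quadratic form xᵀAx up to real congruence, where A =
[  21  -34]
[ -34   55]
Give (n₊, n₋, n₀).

Answer: (1, 1, 0)

Derivation:
step 0: pivot 21 → sign +
step 1: pivot -1/21 → sign −
signature = (1, 1, 0)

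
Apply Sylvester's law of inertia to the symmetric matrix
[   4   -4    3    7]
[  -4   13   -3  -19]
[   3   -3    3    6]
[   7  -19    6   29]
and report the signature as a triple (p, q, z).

step 0: pivot 4 → sign +
step 1: pivot 9 → sign +
step 2: pivot 3/4 → sign +
step 3: row/col 3 already zero → sign 0
signature = (3, 0, 1)

Answer: (3, 0, 1)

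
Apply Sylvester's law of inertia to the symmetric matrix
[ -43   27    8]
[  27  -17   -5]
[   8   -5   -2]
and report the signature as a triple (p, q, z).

Answer: (0, 3, 0)

Derivation:
step 0: pivot -43 → sign −
step 1: pivot -2/43 → sign −
step 2: pivot -1/2 → sign −
signature = (0, 3, 0)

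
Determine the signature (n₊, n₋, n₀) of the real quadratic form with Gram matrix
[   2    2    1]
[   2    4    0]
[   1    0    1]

Answer: (2, 0, 1)

Derivation:
step 0: pivot 2 → sign +
step 1: pivot 2 → sign +
step 2: row/col 2 already zero → sign 0
signature = (2, 0, 1)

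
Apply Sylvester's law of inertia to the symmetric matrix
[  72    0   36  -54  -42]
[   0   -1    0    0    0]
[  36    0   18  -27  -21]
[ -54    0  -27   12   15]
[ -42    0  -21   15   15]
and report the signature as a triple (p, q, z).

step 0: pivot 72 → sign +
step 1: pivot -1 → sign −
step 2: pivot -57/2 → sign −
step 3: pivot 1/19 → sign +
step 4: row/col 4 already zero → sign 0
signature = (2, 2, 1)

Answer: (2, 2, 1)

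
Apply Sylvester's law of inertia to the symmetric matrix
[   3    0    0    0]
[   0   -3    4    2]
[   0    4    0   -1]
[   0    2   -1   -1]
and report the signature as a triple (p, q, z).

step 0: pivot 3 → sign +
step 1: pivot -3 → sign −
step 2: pivot 16/3 → sign +
step 3: pivot -3/16 → sign −
signature = (2, 2, 0)

Answer: (2, 2, 0)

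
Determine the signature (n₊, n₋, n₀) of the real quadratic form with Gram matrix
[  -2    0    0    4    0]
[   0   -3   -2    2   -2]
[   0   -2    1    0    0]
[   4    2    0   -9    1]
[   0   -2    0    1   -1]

step 0: pivot -2 → sign −
step 1: pivot -3 → sign −
step 2: pivot 7/3 → sign +
step 3: pivot -3/7 → sign −
step 4: row/col 4 already zero → sign 0
signature = (1, 3, 1)

Answer: (1, 3, 1)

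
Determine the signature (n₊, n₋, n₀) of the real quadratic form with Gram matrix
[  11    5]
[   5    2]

step 0: pivot 11 → sign +
step 1: pivot -3/11 → sign −
signature = (1, 1, 0)

Answer: (1, 1, 0)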